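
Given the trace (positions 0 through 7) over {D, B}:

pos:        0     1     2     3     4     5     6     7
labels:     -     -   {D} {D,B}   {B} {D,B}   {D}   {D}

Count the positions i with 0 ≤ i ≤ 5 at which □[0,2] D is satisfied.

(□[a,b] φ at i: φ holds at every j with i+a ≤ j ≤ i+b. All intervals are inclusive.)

1

Evaluate at each i in [0,5]:
  i=0: ✗ (fails at j=0)
  i=1: ✗ (fails at j=1)
  i=2: ✗ (fails at j=4)
  i=3: ✗ (fails at j=4)
  i=4: ✗ (fails at j=4)
  i=5: ✓ (all of [5,7])
Positions where it holds: {5} → 1.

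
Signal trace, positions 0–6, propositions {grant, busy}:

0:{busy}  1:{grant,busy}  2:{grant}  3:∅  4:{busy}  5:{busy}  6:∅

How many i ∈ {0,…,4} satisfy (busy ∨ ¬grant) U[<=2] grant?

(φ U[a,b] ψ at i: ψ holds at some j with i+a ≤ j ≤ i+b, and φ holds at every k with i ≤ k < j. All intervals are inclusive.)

Evaluate at each i in [0,4]:
  i=0: ✓ (rhs at j=1; lhs holds on [0,0])
  i=1: ✓ (rhs at j=1)
  i=2: ✓ (rhs at j=2)
  i=3: ✗ (no rhs in [3,5])
  i=4: ✗ (no rhs in [4,6])
Positions where it holds: {0, 1, 2} → 3.

3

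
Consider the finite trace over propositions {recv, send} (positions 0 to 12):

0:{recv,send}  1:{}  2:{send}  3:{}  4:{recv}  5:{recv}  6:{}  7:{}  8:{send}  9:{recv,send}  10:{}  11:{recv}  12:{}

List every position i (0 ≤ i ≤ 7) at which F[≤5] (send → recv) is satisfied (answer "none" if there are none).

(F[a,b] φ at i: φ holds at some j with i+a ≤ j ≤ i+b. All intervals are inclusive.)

Evaluate at each i in [0,7]:
  i=0: ✓ (witness j=0)
  i=1: ✓ (witness j=1)
  i=2: ✓ (witness j=3)
  i=3: ✓ (witness j=3)
  i=4: ✓ (witness j=4)
  i=5: ✓ (witness j=5)
  i=6: ✓ (witness j=6)
  i=7: ✓ (witness j=7)

0, 1, 2, 3, 4, 5, 6, 7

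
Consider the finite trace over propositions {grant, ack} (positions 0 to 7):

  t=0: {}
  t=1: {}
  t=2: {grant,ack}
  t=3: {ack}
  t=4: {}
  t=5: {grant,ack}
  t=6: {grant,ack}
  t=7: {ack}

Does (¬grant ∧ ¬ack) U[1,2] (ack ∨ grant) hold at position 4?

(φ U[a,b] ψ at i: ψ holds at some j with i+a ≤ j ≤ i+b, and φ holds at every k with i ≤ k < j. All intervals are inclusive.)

Yes

Need some j in [5,6] with (ack ∨ grant), and (¬grant ∧ ¬ack) at every k in [4,j-1].
  j=5: (ack ∨ grant) holds; (¬grant ∧ ¬ack) holds at every k in [4,4] → satisfied.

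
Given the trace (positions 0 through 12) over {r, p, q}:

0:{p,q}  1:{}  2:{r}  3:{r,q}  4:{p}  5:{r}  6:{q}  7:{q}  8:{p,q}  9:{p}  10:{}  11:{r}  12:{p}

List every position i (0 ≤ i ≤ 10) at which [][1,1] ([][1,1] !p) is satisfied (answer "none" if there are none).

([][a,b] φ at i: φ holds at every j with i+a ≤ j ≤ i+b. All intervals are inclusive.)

0, 1, 3, 4, 5, 8, 9

Evaluate at each i in [0,10]:
  i=0: ✓ (all of [1,1])
  i=1: ✓ (all of [2,2])
  i=2: ✗ (fails at j=3)
  i=3: ✓ (all of [4,4])
  i=4: ✓ (all of [5,5])
  i=5: ✓ (all of [6,6])
  i=6: ✗ (fails at j=7)
  i=7: ✗ (fails at j=8)
  i=8: ✓ (all of [9,9])
  i=9: ✓ (all of [10,10])
  i=10: ✗ (fails at j=11)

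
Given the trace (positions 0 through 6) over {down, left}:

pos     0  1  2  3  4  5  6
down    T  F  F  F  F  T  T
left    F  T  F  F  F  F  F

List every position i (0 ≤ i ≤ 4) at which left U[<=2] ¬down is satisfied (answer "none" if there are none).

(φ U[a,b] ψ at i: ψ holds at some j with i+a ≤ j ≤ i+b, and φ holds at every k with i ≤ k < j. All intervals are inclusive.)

1, 2, 3, 4

Evaluate at each i in [0,4]:
  i=0: ✗ (lhs fails at k=0 before rhs at j=1)
  i=1: ✓ (rhs at j=1)
  i=2: ✓ (rhs at j=2)
  i=3: ✓ (rhs at j=3)
  i=4: ✓ (rhs at j=4)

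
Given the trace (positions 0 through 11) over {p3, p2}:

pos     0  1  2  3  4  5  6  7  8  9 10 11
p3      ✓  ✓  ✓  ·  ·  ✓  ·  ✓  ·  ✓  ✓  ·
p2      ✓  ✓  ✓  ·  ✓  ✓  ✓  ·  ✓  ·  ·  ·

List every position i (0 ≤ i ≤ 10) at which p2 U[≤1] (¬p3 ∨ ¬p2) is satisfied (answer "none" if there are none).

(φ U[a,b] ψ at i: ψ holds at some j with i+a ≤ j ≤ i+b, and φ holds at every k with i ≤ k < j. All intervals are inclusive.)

Evaluate at each i in [0,10]:
  i=0: ✗ (no rhs in [0,1])
  i=1: ✗ (no rhs in [1,2])
  i=2: ✓ (rhs at j=3; lhs holds on [2,2])
  i=3: ✓ (rhs at j=3)
  i=4: ✓ (rhs at j=4)
  i=5: ✓ (rhs at j=6; lhs holds on [5,5])
  i=6: ✓ (rhs at j=6)
  i=7: ✓ (rhs at j=7)
  i=8: ✓ (rhs at j=8)
  i=9: ✓ (rhs at j=9)
  i=10: ✓ (rhs at j=10)

2, 3, 4, 5, 6, 7, 8, 9, 10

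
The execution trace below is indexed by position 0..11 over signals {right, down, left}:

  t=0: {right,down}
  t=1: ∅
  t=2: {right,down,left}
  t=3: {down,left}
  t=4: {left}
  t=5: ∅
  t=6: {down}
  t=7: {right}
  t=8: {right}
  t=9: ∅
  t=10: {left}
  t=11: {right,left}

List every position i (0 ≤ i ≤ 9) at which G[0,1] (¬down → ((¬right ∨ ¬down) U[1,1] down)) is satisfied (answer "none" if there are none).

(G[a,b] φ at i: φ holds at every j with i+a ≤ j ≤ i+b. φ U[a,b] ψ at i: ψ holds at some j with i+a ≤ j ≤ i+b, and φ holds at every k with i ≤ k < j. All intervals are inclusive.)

Evaluate at each i in [0,9]:
  i=0: ✓ (all of [0,1])
  i=1: ✓ (all of [1,2])
  i=2: ✓ (all of [2,3])
  i=3: ✗ (fails at j=4)
  i=4: ✗ (fails at j=4)
  i=5: ✓ (all of [5,6])
  i=6: ✗ (fails at j=7)
  i=7: ✗ (fails at j=7)
  i=8: ✗ (fails at j=8)
  i=9: ✗ (fails at j=9)

0, 1, 2, 5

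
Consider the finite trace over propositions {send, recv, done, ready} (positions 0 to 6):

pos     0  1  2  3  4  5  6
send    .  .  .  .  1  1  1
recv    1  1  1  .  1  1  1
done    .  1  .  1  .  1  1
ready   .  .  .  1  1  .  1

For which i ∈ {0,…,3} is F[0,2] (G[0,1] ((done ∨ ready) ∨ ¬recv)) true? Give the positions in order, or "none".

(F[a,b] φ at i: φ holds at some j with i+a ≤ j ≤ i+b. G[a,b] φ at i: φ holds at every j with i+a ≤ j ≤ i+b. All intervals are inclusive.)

1, 2, 3

Evaluate at each i in [0,3]:
  i=0: ✗ (none in [0,2])
  i=1: ✓ (witness j=3)
  i=2: ✓ (witness j=3)
  i=3: ✓ (witness j=3)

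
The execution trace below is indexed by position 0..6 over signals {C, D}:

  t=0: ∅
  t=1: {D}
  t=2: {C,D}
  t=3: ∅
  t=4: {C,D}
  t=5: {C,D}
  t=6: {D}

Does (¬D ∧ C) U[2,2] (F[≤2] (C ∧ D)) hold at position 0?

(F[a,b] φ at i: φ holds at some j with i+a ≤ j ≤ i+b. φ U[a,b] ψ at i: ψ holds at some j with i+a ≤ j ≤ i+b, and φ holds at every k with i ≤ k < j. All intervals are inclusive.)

No

Need some j in [2,2] with F[≤2] (C ∧ D), and (¬D ∧ C) at every k in [0,j-1].
  j=2: F[≤2] (C ∧ D) holds, but (¬D ∧ C) fails at k=0 → not this j.
No j in the window works → until fails.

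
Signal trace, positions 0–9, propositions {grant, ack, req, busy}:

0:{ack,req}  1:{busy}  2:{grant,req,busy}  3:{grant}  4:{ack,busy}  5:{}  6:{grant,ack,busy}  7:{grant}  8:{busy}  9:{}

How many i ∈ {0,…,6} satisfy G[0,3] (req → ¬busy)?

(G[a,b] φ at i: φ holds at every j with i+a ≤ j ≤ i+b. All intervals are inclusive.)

Evaluate at each i in [0,6]:
  i=0: ✗ (fails at j=2)
  i=1: ✗ (fails at j=2)
  i=2: ✗ (fails at j=2)
  i=3: ✓ (all of [3,6])
  i=4: ✓ (all of [4,7])
  i=5: ✓ (all of [5,8])
  i=6: ✓ (all of [6,9])
Positions where it holds: {3, 4, 5, 6} → 4.

4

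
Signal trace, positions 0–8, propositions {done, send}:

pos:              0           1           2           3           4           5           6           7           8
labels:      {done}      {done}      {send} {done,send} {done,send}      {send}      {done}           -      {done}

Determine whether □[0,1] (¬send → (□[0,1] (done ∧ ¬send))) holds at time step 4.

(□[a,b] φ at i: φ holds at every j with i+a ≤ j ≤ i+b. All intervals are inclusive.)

Check (¬send → (□[0,1] (done ∧ ¬send))) at every j in [4,5]:
  j=4: antecedent false → ✓
  j=5: antecedent false → ✓
All positions satisfy it → formula holds.

Holds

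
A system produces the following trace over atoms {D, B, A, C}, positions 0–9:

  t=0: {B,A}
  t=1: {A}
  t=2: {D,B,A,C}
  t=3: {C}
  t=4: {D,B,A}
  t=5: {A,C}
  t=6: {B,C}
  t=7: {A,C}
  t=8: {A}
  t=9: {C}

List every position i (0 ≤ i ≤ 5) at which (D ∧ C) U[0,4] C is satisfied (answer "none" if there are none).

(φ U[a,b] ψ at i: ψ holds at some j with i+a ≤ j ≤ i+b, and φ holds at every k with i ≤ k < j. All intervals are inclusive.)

2, 3, 5

Evaluate at each i in [0,5]:
  i=0: ✗ (lhs fails at k=0 before rhs at j=2)
  i=1: ✗ (lhs fails at k=1 before rhs at j=2)
  i=2: ✓ (rhs at j=2)
  i=3: ✓ (rhs at j=3)
  i=4: ✗ (lhs fails at k=4 before rhs at j=5)
  i=5: ✓ (rhs at j=5)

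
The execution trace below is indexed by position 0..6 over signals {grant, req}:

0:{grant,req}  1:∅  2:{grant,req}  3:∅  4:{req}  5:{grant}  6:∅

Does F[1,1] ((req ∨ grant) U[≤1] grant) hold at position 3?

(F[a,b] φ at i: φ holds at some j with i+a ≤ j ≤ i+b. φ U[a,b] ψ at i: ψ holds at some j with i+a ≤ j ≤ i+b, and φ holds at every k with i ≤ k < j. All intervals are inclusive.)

Yes

Check ((req ∨ grant) U[≤1] grant) at each j in [4,4]:
  j=4: holds
Found at j=4 → formula holds.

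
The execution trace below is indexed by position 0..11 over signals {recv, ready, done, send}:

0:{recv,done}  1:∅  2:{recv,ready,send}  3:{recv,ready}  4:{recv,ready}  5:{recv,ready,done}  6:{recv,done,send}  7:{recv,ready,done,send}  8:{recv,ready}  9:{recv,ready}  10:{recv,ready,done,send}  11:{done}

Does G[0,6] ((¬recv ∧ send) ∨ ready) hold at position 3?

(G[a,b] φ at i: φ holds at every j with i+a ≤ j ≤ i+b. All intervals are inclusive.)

Check ((¬recv ∧ send) ∨ ready) at every j in [3,9]:
  j=3: true
  j=4: true
  j=5: true
  j=6: false
  j=7: true
  j=8: true
  j=9: true
Fails at j=6 → formula fails.

No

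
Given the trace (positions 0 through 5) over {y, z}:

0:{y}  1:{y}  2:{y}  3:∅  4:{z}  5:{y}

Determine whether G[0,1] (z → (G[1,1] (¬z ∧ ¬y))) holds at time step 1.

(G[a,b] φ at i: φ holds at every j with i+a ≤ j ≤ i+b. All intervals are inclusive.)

Holds

Check (z → (G[1,1] (¬z ∧ ¬y))) at every j in [1,2]:
  j=1: antecedent false → ✓
  j=2: antecedent false → ✓
All positions satisfy it → formula holds.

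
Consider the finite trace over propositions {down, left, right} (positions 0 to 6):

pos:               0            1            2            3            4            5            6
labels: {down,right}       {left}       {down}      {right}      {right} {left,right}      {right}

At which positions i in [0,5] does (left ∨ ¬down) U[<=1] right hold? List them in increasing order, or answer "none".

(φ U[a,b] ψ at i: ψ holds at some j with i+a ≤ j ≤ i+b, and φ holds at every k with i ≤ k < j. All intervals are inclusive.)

0, 3, 4, 5

Evaluate at each i in [0,5]:
  i=0: ✓ (rhs at j=0)
  i=1: ✗ (no rhs in [1,2])
  i=2: ✗ (lhs fails at k=2 before rhs at j=3)
  i=3: ✓ (rhs at j=3)
  i=4: ✓ (rhs at j=4)
  i=5: ✓ (rhs at j=5)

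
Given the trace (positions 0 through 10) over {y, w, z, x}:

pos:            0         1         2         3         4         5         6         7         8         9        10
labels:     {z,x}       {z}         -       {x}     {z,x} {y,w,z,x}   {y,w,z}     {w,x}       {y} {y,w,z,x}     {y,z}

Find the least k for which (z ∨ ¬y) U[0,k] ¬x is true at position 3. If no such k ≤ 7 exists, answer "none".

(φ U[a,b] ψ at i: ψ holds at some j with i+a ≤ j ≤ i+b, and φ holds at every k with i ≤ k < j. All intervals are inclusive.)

Need earliest j ≥ 3 with ¬x, and (z ∨ ¬y) at every k in [3,j-1].
  j=3: rhs fails.
  j=4: rhs fails.
  j=5: rhs fails.
  j=6: rhs holds; lhs holds on [3,5]. k = 3.

3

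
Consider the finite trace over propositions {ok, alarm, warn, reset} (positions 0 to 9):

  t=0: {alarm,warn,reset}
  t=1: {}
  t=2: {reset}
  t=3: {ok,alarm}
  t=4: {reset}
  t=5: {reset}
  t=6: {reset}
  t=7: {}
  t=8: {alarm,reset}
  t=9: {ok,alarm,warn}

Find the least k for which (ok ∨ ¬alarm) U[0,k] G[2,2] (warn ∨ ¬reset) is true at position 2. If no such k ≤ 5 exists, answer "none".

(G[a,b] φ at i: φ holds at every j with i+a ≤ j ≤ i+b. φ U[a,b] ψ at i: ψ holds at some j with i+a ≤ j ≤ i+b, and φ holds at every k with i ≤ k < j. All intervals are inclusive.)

Need earliest j ≥ 2 with G[2,2] (warn ∨ ¬reset), and (ok ∨ ¬alarm) at every k in [2,j-1].
  j=2: rhs fails.
  j=3: rhs fails.
  j=4: rhs fails.
  j=5: rhs holds; lhs holds on [2,4]. k = 3.

3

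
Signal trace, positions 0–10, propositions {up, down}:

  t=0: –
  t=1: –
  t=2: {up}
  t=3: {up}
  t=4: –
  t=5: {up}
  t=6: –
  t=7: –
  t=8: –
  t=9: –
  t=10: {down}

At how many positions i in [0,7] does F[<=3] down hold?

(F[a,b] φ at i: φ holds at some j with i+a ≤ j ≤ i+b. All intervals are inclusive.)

1

Evaluate at each i in [0,7]:
  i=0: ✗ (none in [0,3])
  i=1: ✗ (none in [1,4])
  i=2: ✗ (none in [2,5])
  i=3: ✗ (none in [3,6])
  i=4: ✗ (none in [4,7])
  i=5: ✗ (none in [5,8])
  i=6: ✗ (none in [6,9])
  i=7: ✓ (witness j=10)
Positions where it holds: {7} → 1.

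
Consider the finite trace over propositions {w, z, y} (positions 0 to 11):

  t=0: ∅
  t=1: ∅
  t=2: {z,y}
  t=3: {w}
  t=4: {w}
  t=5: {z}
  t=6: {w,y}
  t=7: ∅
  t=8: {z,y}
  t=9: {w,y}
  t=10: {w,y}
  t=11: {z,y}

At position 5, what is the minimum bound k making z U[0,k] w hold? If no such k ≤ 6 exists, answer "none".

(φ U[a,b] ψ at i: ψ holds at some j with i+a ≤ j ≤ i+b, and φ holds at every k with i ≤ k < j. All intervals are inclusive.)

Need earliest j ≥ 5 with w, and z at every k in [5,j-1].
  j=5: rhs fails.
  j=6: rhs holds; lhs holds on [5,5]. k = 1.

1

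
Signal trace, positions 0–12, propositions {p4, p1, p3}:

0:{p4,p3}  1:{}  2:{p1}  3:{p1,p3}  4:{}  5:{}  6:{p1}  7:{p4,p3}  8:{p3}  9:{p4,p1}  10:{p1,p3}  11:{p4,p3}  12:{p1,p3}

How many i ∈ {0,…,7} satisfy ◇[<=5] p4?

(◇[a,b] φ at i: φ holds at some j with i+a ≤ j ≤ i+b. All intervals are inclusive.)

7

Evaluate at each i in [0,7]:
  i=0: ✓ (witness j=0)
  i=1: ✗ (none in [1,6])
  i=2: ✓ (witness j=7)
  i=3: ✓ (witness j=7)
  i=4: ✓ (witness j=7)
  i=5: ✓ (witness j=7)
  i=6: ✓ (witness j=7)
  i=7: ✓ (witness j=7)
Positions where it holds: {0, 2, 3, 4, 5, 6, 7} → 7.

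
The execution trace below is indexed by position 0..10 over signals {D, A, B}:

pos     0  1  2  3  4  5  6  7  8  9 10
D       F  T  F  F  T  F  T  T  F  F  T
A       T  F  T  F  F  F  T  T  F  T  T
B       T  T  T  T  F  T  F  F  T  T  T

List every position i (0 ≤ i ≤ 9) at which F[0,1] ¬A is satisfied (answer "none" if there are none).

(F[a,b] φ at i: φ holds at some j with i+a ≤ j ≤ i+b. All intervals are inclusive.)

0, 1, 2, 3, 4, 5, 7, 8

Evaluate at each i in [0,9]:
  i=0: ✓ (witness j=1)
  i=1: ✓ (witness j=1)
  i=2: ✓ (witness j=3)
  i=3: ✓ (witness j=3)
  i=4: ✓ (witness j=4)
  i=5: ✓ (witness j=5)
  i=6: ✗ (none in [6,7])
  i=7: ✓ (witness j=8)
  i=8: ✓ (witness j=8)
  i=9: ✗ (none in [9,10])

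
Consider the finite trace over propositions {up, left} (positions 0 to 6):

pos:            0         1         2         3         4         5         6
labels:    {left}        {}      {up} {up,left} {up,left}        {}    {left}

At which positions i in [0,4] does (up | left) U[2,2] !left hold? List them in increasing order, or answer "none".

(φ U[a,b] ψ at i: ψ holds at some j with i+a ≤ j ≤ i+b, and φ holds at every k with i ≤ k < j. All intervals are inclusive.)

3

Evaluate at each i in [0,4]:
  i=0: ✗ (lhs fails at k=1 before rhs at j=2)
  i=1: ✗ (no rhs in [3,3])
  i=2: ✗ (no rhs in [4,4])
  i=3: ✓ (rhs at j=5; lhs holds on [3,4])
  i=4: ✗ (no rhs in [6,6])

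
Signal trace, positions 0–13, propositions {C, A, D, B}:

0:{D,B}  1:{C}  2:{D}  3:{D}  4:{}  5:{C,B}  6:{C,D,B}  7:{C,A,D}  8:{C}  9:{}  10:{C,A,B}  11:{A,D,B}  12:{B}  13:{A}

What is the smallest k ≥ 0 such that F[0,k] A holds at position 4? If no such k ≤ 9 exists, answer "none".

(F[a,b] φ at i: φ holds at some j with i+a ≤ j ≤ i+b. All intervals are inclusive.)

Scan j = 4,5,… for A:
  j=4: fails
  j=5: fails
  j=6: fails
  j=7: holds
First hit at j=7, so smallest k = 7-4 = 3.

3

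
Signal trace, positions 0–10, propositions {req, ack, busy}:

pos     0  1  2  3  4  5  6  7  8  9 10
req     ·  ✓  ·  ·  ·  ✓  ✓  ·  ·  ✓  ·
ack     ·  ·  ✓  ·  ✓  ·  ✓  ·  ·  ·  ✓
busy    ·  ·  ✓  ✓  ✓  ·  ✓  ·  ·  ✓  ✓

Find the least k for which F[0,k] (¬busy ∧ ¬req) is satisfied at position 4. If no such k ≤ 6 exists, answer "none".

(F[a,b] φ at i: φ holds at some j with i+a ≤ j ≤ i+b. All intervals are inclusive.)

Scan j = 4,5,… for (¬busy ∧ ¬req):
  j=4: fails
  j=5: fails
  j=6: fails
  j=7: holds
First hit at j=7, so smallest k = 7-4 = 3.

3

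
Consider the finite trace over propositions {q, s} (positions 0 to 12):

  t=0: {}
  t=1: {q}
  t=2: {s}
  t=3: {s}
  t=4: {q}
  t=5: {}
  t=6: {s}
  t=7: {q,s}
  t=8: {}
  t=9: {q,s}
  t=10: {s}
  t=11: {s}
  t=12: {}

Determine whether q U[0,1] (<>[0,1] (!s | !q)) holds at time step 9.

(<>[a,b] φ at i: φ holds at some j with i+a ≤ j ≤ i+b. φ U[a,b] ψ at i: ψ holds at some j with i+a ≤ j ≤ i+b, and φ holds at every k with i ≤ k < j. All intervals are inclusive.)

Need some j in [9,10] with <>[0,1] (!s | !q), and q at every k in [9,j-1].
  j=9: <>[0,1] (!s | !q) holds; no prefix to check → satisfied.

True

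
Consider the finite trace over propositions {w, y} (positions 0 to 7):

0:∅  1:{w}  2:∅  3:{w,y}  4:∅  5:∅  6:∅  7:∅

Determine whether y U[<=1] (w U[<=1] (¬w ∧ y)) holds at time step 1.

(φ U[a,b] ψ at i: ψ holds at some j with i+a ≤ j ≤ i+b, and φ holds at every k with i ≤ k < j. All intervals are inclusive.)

Need some j in [1,2] with (w U[<=1] (¬w ∧ y)), and y at every k in [1,j-1].
  j=1: (w U[<=1] (¬w ∧ y)) — fails.
  j=2: (w U[<=1] (¬w ∧ y)) — fails.
No j in the window works → until fails.

No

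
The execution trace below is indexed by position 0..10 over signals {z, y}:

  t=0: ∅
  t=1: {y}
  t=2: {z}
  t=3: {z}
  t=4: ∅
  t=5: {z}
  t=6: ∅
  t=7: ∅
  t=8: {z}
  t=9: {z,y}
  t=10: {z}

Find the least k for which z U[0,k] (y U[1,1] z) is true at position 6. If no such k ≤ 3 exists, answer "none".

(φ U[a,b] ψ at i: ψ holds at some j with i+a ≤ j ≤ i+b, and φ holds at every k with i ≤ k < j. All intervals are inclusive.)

none

Need earliest j ≥ 6 with (y U[1,1] z), and z at every k in [6,j-1].
  j=6: rhs fails.
  j=7: rhs fails.
  j=8: rhs fails.
  j=9: rhs holds but lhs fails at k=6.
No witness within the range → none.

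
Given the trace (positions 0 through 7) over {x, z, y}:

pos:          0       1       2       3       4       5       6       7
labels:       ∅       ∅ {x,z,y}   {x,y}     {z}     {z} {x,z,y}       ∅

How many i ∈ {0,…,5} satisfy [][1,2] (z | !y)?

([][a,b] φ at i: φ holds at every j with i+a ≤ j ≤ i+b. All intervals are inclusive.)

Evaluate at each i in [0,5]:
  i=0: ✓ (all of [1,2])
  i=1: ✗ (fails at j=3)
  i=2: ✗ (fails at j=3)
  i=3: ✓ (all of [4,5])
  i=4: ✓ (all of [5,6])
  i=5: ✓ (all of [6,7])
Positions where it holds: {0, 3, 4, 5} → 4.

4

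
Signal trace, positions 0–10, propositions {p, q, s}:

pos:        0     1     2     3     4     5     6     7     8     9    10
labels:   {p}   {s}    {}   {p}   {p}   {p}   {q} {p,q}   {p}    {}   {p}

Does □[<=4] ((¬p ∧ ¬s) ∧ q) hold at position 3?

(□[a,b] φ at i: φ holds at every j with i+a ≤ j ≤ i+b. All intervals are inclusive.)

Does not hold

Check ((¬p ∧ ¬s) ∧ q) at every j in [3,7]:
  j=3: false
  j=4: false
  j=5: false
  j=6: true
  j=7: false
Fails at j=3 → formula fails.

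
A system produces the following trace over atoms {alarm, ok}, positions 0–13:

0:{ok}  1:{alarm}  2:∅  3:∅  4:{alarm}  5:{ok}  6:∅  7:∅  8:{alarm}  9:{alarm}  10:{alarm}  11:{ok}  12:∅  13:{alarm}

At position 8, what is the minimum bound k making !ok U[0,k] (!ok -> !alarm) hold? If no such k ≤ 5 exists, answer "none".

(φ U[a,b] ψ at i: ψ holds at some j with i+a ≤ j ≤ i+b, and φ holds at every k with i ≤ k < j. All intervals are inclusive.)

3

Need earliest j ≥ 8 with (!ok -> !alarm), and !ok at every k in [8,j-1].
  j=8: rhs fails.
  j=9: rhs fails.
  j=10: rhs fails.
  j=11: rhs holds; lhs holds on [8,10]. k = 3.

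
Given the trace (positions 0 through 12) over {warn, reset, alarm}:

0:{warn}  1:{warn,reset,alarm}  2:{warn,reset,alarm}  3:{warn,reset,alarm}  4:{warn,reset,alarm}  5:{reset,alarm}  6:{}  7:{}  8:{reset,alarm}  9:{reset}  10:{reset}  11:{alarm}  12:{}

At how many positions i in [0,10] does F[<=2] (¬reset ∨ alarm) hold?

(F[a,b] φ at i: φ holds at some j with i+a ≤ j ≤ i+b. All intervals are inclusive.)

Evaluate at each i in [0,10]:
  i=0: ✓ (witness j=0)
  i=1: ✓ (witness j=1)
  i=2: ✓ (witness j=2)
  i=3: ✓ (witness j=3)
  i=4: ✓ (witness j=4)
  i=5: ✓ (witness j=5)
  i=6: ✓ (witness j=6)
  i=7: ✓ (witness j=7)
  i=8: ✓ (witness j=8)
  i=9: ✓ (witness j=11)
  i=10: ✓ (witness j=11)
Positions where it holds: {0, 1, 2, 3, 4, 5, 6, 7, 8, 9, 10} → 11.

11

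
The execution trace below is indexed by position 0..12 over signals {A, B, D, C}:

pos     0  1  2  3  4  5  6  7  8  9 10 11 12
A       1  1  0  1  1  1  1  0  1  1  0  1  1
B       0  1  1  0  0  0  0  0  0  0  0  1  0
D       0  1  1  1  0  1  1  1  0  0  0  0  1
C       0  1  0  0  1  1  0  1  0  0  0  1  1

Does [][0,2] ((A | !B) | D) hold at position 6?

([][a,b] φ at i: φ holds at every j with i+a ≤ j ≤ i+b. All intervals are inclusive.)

Check ((A | !B) | D) at every j in [6,8]:
  j=6: true
  j=7: true
  j=8: true
All positions satisfy it → formula holds.

True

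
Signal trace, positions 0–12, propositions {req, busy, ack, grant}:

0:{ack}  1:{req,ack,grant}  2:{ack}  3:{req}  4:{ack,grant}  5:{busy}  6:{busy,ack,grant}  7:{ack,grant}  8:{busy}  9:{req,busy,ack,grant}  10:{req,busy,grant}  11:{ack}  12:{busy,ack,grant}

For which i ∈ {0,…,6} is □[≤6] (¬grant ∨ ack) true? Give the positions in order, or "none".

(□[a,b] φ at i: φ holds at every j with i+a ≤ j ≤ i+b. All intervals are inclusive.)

0, 1, 2, 3

Evaluate at each i in [0,6]:
  i=0: ✓ (all of [0,6])
  i=1: ✓ (all of [1,7])
  i=2: ✓ (all of [2,8])
  i=3: ✓ (all of [3,9])
  i=4: ✗ (fails at j=10)
  i=5: ✗ (fails at j=10)
  i=6: ✗ (fails at j=10)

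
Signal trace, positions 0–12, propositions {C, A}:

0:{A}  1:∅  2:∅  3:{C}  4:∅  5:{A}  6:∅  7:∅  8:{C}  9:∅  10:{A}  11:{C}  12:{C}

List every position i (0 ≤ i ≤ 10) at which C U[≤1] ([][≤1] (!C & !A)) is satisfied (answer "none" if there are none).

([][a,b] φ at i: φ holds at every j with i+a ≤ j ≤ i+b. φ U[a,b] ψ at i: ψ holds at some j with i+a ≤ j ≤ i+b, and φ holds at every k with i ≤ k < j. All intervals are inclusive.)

Evaluate at each i in [0,10]:
  i=0: ✗ (lhs fails at k=0 before rhs at j=1)
  i=1: ✓ (rhs at j=1)
  i=2: ✗ (no rhs in [2,3])
  i=3: ✗ (no rhs in [3,4])
  i=4: ✗ (no rhs in [4,5])
  i=5: ✗ (lhs fails at k=5 before rhs at j=6)
  i=6: ✓ (rhs at j=6)
  i=7: ✗ (no rhs in [7,8])
  i=8: ✗ (no rhs in [8,9])
  i=9: ✗ (no rhs in [9,10])
  i=10: ✗ (no rhs in [10,11])

1, 6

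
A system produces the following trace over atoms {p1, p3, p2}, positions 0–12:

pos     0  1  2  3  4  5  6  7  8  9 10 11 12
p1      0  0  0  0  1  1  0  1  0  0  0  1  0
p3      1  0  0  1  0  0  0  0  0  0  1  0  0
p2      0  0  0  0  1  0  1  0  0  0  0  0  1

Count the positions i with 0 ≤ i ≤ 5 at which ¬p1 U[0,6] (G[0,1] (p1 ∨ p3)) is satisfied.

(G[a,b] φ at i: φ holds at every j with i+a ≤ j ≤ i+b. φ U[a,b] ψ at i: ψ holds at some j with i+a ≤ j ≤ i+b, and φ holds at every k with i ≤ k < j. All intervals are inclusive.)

5

Evaluate at each i in [0,5]:
  i=0: ✓ (rhs at j=3; lhs holds on [0,2])
  i=1: ✓ (rhs at j=3; lhs holds on [1,2])
  i=2: ✓ (rhs at j=3; lhs holds on [2,2])
  i=3: ✓ (rhs at j=3)
  i=4: ✓ (rhs at j=4)
  i=5: ✗ (lhs fails at k=5 before rhs at j=10)
Positions where it holds: {0, 1, 2, 3, 4} → 5.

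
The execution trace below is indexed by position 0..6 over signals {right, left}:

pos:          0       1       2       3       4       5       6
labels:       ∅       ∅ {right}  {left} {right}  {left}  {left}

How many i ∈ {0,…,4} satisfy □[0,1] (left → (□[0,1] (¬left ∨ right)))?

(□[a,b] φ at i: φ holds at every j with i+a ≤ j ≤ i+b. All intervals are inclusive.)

2

Evaluate at each i in [0,4]:
  i=0: ✓ (all of [0,1])
  i=1: ✓ (all of [1,2])
  i=2: ✗ (fails at j=3)
  i=3: ✗ (fails at j=3)
  i=4: ✗ (fails at j=5)
Positions where it holds: {0, 1} → 2.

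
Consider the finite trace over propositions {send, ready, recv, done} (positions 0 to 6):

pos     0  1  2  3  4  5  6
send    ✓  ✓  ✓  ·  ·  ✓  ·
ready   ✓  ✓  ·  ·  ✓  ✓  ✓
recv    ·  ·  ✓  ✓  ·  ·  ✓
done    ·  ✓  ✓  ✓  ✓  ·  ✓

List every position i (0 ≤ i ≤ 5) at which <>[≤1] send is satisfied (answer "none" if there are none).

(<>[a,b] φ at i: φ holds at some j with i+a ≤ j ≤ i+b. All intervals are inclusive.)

Evaluate at each i in [0,5]:
  i=0: ✓ (witness j=0)
  i=1: ✓ (witness j=1)
  i=2: ✓ (witness j=2)
  i=3: ✗ (none in [3,4])
  i=4: ✓ (witness j=5)
  i=5: ✓ (witness j=5)

0, 1, 2, 4, 5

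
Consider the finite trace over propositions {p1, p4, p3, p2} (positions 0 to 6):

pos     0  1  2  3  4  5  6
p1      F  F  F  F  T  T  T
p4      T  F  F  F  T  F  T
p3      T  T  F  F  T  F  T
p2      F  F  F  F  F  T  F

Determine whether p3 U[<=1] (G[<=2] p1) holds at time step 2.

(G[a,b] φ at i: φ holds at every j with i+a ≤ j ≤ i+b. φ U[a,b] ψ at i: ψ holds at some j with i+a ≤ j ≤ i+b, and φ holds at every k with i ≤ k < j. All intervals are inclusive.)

No

Need some j in [2,3] with G[<=2] p1, and p3 at every k in [2,j-1].
  j=2: G[<=2] p1 — fails at 2.
  j=3: G[<=2] p1 — fails at 3.
No j in the window works → until fails.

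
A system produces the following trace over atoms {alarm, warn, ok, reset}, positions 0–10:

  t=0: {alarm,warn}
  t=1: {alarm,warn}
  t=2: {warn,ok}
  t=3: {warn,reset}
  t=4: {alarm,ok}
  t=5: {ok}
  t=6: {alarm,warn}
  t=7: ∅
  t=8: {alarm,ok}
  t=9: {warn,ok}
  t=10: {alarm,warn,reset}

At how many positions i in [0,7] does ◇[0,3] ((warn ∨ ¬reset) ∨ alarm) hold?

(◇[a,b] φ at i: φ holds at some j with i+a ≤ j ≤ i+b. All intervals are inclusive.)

8

Evaluate at each i in [0,7]:
  i=0: ✓ (witness j=0)
  i=1: ✓ (witness j=1)
  i=2: ✓ (witness j=2)
  i=3: ✓ (witness j=3)
  i=4: ✓ (witness j=4)
  i=5: ✓ (witness j=5)
  i=6: ✓ (witness j=6)
  i=7: ✓ (witness j=7)
Positions where it holds: {0, 1, 2, 3, 4, 5, 6, 7} → 8.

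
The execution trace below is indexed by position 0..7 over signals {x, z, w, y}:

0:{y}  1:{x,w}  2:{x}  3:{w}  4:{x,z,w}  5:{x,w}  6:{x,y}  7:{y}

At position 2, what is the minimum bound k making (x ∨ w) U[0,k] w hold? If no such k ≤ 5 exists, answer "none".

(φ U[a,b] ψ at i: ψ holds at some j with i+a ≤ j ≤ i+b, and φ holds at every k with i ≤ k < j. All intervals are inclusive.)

Need earliest j ≥ 2 with w, and (x ∨ w) at every k in [2,j-1].
  j=2: rhs fails.
  j=3: rhs holds; lhs holds on [2,2]. k = 1.

1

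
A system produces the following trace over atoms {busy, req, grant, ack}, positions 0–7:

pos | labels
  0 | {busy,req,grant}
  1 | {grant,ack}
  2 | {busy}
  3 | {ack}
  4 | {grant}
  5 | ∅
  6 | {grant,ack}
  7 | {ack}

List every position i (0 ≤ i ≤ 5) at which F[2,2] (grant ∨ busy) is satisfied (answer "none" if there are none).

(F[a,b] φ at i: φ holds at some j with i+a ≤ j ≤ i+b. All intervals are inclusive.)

0, 2, 4

Evaluate at each i in [0,5]:
  i=0: ✓ (witness j=2)
  i=1: ✗ (none in [3,3])
  i=2: ✓ (witness j=4)
  i=3: ✗ (none in [5,5])
  i=4: ✓ (witness j=6)
  i=5: ✗ (none in [7,7])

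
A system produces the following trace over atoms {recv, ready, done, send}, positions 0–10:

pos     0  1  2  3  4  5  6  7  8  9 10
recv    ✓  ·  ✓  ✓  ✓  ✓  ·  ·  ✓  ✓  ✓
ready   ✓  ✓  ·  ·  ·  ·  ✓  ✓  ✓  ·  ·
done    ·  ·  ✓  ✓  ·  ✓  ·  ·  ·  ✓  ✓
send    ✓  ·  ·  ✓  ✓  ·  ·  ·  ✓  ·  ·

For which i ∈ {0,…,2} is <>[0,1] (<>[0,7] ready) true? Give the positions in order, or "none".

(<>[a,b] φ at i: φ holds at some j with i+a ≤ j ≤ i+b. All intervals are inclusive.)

Evaluate at each i in [0,2]:
  i=0: ✓ (witness j=0)
  i=1: ✓ (witness j=1)
  i=2: ✓ (witness j=2)

0, 1, 2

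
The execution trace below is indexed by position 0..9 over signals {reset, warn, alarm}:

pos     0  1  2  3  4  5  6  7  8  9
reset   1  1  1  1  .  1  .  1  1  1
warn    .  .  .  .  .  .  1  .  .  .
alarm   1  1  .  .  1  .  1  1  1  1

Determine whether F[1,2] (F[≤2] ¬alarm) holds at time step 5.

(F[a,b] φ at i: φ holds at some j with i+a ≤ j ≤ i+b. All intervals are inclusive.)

Check F[≤2] ¬alarm at each j in [6,7]:
  j=6: fails (none in [6,8])
  j=7: fails (none in [7,9])
No position in the window satisfies it → formula fails.

False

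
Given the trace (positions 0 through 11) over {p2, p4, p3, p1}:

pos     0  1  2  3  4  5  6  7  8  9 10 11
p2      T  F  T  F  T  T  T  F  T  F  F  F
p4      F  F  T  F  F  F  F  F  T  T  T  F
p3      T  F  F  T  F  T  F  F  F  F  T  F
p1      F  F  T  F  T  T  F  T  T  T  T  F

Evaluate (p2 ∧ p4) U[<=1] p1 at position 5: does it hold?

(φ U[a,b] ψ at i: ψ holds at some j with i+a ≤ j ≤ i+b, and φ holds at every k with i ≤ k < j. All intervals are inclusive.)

Holds

Need some j in [5,6] with p1, and (p2 ∧ p4) at every k in [5,j-1].
  j=5: p1 holds; no prefix to check → satisfied.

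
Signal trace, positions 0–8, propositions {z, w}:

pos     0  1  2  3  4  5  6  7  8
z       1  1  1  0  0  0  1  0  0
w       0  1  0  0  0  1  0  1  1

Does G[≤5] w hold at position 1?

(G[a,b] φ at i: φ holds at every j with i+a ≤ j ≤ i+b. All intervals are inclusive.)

Does not hold

Check w at every j in [1,6]:
  j=1: true
  j=2: false
  j=3: false
  j=4: false
  j=5: true
  j=6: false
Fails at j=2 → formula fails.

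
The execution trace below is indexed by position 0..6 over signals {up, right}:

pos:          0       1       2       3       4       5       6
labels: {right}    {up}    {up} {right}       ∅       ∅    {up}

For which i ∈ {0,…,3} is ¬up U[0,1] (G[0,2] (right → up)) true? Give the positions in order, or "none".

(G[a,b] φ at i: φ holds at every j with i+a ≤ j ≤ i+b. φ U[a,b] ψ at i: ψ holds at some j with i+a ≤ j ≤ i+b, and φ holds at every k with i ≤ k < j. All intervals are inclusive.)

Evaluate at each i in [0,3]:
  i=0: ✗ (no rhs in [0,1])
  i=1: ✗ (no rhs in [1,2])
  i=2: ✗ (no rhs in [2,3])
  i=3: ✓ (rhs at j=4; lhs holds on [3,3])

3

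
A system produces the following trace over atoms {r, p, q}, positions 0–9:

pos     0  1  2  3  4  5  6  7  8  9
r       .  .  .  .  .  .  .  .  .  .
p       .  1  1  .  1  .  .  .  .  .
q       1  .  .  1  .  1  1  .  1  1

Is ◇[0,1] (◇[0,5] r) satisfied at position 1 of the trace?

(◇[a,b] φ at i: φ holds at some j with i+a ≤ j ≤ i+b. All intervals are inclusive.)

No

Check ◇[0,5] r at each j in [1,2]:
  j=1: fails (none in [1,6])
  j=2: fails (none in [2,7])
No position in the window satisfies it → formula fails.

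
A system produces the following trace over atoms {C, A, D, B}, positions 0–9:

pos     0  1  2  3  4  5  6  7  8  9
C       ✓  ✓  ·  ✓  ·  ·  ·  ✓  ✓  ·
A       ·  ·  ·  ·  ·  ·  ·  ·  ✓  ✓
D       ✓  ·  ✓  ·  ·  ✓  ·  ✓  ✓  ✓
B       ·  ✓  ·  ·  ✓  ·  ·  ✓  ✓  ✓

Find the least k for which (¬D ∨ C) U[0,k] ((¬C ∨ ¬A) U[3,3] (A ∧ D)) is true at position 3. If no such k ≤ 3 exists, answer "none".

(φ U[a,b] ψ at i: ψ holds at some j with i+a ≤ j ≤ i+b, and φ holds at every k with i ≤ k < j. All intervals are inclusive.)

2

Need earliest j ≥ 3 with ((¬C ∨ ¬A) U[3,3] (A ∧ D)), and (¬D ∨ C) at every k in [3,j-1].
  j=3: rhs fails.
  j=4: rhs fails.
  j=5: rhs holds; lhs holds on [3,4]. k = 2.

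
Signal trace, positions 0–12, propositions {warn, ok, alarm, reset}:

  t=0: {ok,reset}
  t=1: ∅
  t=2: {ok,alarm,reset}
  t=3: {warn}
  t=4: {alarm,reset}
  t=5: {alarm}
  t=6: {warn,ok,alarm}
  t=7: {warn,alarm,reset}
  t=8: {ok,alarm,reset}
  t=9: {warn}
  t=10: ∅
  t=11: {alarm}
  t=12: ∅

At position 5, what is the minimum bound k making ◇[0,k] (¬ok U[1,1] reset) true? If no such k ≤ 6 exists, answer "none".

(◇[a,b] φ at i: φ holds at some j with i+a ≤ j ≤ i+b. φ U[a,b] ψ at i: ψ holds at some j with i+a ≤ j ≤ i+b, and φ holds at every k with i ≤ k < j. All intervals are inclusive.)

Scan j = 5,6,… for (¬ok U[1,1] reset):
  j=5: fails
  j=6: fails
  j=7: holds
First hit at j=7, so smallest k = 7-5 = 2.

2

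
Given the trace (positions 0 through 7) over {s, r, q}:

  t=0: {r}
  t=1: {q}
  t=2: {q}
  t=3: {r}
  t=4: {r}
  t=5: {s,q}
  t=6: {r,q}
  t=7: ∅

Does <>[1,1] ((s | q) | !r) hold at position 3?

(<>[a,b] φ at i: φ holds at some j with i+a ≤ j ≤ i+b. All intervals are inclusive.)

False

Check ((s | q) | !r) at each j in [4,4]:
  j=4: false
No position in the window satisfies it → formula fails.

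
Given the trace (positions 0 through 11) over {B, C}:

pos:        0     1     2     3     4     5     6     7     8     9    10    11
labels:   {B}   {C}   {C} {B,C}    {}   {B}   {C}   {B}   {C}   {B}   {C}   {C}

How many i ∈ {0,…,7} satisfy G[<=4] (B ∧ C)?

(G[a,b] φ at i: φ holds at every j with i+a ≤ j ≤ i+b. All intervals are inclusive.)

0

Evaluate at each i in [0,7]:
  i=0: ✗ (fails at j=0)
  i=1: ✗ (fails at j=1)
  i=2: ✗ (fails at j=2)
  i=3: ✗ (fails at j=4)
  i=4: ✗ (fails at j=4)
  i=5: ✗ (fails at j=5)
  i=6: ✗ (fails at j=6)
  i=7: ✗ (fails at j=7)
Positions where it holds: {} → 0.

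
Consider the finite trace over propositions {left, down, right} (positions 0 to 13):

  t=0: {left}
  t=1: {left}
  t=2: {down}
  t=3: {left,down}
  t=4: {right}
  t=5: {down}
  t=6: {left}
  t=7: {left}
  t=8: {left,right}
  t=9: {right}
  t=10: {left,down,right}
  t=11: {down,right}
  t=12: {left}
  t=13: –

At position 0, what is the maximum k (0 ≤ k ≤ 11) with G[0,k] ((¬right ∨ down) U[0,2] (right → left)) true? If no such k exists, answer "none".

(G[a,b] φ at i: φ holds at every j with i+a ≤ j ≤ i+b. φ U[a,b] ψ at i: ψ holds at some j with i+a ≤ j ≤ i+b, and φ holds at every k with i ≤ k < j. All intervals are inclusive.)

3

((¬right ∨ down) U[0,2] (right → left)) must hold from j=0 onward; find where it first fails.
  j=0: holds
  j=1: holds
  j=2: holds
  j=3: holds
  j=4: fails
Holds on [0,3], so largest k = 3.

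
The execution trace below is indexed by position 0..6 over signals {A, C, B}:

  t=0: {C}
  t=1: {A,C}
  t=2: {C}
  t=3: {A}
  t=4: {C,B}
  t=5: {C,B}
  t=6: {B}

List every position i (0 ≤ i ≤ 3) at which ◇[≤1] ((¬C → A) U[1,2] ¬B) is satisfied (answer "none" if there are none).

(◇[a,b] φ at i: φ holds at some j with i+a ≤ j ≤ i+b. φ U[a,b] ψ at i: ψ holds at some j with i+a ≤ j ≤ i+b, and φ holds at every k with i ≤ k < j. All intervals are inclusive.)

0, 1, 2

Evaluate at each i in [0,3]:
  i=0: ✓ (witness j=0)
  i=1: ✓ (witness j=1)
  i=2: ✓ (witness j=2)
  i=3: ✗ (none in [3,4])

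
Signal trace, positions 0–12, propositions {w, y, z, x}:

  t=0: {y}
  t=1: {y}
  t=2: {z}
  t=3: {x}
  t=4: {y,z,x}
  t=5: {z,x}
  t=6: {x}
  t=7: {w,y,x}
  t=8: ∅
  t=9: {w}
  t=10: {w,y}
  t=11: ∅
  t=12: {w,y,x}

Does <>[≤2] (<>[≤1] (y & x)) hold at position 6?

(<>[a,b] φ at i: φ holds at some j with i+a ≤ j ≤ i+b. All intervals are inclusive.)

Check <>[≤1] (y & x) at each j in [6,8]:
  j=6: holds (witness at 7)
  j=7: holds (witness at 7)
  j=8: fails (none in [8,9])
Found at j=6 → formula holds.

Holds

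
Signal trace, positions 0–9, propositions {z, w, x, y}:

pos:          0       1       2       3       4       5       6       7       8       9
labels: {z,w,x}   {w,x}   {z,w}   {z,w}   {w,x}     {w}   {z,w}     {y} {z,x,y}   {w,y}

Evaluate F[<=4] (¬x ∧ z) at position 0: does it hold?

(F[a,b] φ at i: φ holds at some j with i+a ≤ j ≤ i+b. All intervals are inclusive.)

Check (¬x ∧ z) at each j in [0,4]:
  j=0: false
  j=1: false
  j=2: true
  j=3: true
  j=4: false
Found at j=2 → formula holds.

True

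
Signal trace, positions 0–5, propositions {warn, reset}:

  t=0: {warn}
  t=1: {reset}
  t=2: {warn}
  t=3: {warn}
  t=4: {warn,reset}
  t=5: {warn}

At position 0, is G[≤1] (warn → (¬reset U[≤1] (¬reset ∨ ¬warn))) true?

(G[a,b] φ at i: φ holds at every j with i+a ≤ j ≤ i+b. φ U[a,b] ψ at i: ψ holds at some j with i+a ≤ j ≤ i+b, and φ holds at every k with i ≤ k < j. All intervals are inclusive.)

True

Check (warn → (¬reset U[≤1] (¬reset ∨ ¬warn))) at every j in [0,1]:
  j=0: antecedent true; consequent holds → ✓
  j=1: antecedent false → ✓
All positions satisfy it → formula holds.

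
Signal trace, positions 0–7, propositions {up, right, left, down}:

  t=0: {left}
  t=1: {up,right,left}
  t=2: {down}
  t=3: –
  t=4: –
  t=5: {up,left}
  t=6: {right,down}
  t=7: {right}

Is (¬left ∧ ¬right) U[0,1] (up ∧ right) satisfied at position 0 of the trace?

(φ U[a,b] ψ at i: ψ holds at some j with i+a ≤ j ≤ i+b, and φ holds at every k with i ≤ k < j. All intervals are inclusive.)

Need some j in [0,1] with (up ∧ right), and (¬left ∧ ¬right) at every k in [0,j-1].
  j=0: (up ∧ right) false.
  j=1: (up ∧ right) holds, but (¬left ∧ ¬right) fails at k=0 → not this j.
No j in the window works → until fails.

No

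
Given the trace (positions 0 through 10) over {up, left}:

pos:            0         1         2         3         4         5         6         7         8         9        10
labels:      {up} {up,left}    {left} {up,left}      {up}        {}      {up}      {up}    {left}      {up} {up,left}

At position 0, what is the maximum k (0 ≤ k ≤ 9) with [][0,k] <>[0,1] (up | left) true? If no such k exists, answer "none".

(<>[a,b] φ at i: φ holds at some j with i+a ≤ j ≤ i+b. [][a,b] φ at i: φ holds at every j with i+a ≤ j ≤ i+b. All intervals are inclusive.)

9

<>[0,1] (up | left) must hold from j=0 onward; find where it first fails.
  j=0: holds
  j=1: holds
  j=2: holds
  j=3: holds
  j=4: holds
  j=5: holds
  j=6: holds
  j=7: holds
  j=8: holds
  j=9: holds
Holds through j=9; largest k = 9.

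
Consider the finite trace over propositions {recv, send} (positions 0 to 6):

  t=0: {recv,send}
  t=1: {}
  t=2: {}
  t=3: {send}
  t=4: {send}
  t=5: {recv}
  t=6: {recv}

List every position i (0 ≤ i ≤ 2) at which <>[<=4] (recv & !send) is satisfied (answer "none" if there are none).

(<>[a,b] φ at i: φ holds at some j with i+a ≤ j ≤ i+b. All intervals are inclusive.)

Evaluate at each i in [0,2]:
  i=0: ✗ (none in [0,4])
  i=1: ✓ (witness j=5)
  i=2: ✓ (witness j=5)

1, 2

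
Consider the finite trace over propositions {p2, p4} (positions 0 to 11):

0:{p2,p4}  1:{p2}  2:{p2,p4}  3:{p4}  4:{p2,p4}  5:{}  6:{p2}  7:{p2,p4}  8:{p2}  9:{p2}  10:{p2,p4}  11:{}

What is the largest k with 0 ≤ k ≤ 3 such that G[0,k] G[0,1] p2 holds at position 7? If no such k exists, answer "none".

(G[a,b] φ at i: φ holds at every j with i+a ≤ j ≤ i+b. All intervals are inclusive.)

G[0,1] p2 must hold from j=7 onward; find where it first fails.
  j=7: holds
  j=8: holds
  j=9: holds
  j=10: fails
Holds on [7,9], so largest k = 2.

2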